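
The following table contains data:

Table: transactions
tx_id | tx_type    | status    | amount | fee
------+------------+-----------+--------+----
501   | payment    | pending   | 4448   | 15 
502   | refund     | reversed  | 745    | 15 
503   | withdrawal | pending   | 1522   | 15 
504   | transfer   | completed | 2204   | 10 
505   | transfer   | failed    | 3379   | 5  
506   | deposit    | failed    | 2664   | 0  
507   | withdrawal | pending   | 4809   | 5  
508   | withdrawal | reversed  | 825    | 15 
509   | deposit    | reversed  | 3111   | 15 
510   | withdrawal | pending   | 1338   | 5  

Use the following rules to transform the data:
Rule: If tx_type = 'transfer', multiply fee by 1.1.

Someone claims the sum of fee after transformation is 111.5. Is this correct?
No, the correct result is 101.5.

Step 1: Calculate the correct sum after transformation
Step 2: Apply multiplier 1.1 to records where tx_type = 'transfer'
Step 3: Correct result = 101.5
Step 4: Claimed result = 111.5
Step 5: 101.5 ≠ 111.5
Conclusion: The claimed result is incorrect. The correct answer is 101.5.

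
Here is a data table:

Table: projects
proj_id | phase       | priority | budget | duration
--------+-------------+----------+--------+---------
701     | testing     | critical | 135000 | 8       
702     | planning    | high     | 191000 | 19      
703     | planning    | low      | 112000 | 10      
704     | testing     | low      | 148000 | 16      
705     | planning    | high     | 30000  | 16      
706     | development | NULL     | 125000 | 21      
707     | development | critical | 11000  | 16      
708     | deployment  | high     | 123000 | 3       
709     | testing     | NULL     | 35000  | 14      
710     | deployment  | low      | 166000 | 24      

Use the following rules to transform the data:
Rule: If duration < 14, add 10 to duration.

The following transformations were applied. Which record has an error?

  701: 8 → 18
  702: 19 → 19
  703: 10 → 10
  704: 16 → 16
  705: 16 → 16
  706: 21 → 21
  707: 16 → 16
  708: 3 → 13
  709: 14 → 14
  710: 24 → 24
Record 703 has an error. The correct transformed value should be 20, not 10.

Step 1: Check each record against the rule
Step 2: Record 703 has duration = 10
Step 3: Since 10 < 14, the bonus should have been applied
Step 4: Correct value = 20, but claimed value = 10
Conclusion: Record 703 has the error.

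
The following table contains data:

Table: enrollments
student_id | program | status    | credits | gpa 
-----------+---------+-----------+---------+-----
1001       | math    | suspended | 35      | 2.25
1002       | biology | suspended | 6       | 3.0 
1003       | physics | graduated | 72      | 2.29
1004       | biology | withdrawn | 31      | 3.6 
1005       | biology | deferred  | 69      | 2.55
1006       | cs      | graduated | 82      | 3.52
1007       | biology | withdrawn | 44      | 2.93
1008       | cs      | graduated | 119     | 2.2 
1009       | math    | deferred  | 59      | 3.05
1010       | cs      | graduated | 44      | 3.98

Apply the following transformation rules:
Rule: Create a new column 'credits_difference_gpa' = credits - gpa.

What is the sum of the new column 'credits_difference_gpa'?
531.63

Step 1: For each record, compute credits - gpa
Example calculations:
  35 - 2.25 = 32.75
  6 - 3.0 = 3.0
  72 - 2.29 = 69.71
  ...
Step 2: Sum all derived values
Step 3: Total = 531.63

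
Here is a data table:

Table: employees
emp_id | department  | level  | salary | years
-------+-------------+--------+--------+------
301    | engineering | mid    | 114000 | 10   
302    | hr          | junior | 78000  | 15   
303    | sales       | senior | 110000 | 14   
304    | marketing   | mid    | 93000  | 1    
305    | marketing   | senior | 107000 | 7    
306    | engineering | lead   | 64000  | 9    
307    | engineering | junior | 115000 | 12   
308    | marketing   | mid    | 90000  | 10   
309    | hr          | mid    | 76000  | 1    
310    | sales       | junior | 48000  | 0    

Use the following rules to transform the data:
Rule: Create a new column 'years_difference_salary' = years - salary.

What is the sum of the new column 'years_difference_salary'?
-894921

Step 1: For each record, compute years - salary
Example calculations:
  10 - 114000 = -113990
  15 - 78000 = -77985
  14 - 110000 = -109986
  ...
Step 2: Sum all derived values
Step 3: Total = -894921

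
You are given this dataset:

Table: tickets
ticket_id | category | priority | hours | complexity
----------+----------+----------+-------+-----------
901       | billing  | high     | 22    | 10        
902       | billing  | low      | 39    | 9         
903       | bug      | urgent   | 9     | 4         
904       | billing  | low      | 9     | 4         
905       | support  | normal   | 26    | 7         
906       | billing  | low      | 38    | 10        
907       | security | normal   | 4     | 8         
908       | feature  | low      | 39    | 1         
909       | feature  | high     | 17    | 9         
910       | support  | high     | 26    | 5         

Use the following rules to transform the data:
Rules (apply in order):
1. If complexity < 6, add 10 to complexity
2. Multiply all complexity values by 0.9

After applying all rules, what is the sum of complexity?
96.3

Step 1: Apply Rule 1 - Add 10 to records with complexity < 6
  - 4 records affected: 14 + (4 × 10) = 54
  - Unaffected records: 53
  - Sum after Rule 1: 107
Step 2: Apply Rule 2 - Multiply all by 0.9
  - 107 × 0.9 = 96.3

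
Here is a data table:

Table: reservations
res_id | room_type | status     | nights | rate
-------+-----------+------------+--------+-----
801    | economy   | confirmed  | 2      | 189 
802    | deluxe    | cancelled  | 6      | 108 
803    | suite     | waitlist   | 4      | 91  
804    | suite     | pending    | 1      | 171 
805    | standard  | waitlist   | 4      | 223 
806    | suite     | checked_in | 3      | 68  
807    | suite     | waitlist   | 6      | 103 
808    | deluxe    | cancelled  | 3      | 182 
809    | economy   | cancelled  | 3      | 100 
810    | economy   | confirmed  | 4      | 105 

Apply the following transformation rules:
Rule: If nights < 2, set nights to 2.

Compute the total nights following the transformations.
37

Step 1: 1 records have nights < 2
Step 2: These records originally summed to 1
Step 3: After setting to minimum: 1 × 2 = 2
Step 4: Unaffected records sum: 35
Step 5: Final sum = 2 + 35 = 37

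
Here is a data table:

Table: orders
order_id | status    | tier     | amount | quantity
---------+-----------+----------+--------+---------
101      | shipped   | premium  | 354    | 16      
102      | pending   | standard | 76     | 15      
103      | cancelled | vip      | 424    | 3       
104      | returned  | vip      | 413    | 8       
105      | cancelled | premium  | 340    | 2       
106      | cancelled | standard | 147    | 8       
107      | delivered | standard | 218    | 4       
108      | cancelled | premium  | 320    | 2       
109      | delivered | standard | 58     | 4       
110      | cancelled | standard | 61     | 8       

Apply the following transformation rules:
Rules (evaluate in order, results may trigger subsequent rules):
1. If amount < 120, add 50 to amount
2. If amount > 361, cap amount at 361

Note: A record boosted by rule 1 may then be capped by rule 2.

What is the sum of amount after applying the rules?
2446

Step 1: Apply rule 1 to records with amount < 120
  - 3 records get bonus of 50
  - Of these, 0 records then exceed 361 and get capped
Step 2: Apply rule 2 to records with amount > 361
  - 2 records (original) are capped
Step 3: Calculate final sum = 2446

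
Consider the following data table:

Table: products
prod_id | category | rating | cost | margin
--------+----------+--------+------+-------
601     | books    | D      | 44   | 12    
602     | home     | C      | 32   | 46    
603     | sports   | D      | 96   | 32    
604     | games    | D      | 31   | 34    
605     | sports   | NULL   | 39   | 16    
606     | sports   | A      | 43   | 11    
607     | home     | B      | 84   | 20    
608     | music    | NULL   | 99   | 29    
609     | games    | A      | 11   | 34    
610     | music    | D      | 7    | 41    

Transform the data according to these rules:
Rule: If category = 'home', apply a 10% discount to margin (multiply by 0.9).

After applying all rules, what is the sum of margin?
268.4

Step 1: Records with category = 'home' have total margin = 66
Step 2: Apply multiplier: 66 × 0.9 = 59.4
Step 3: Other records total: 209
Step 4: Final sum = 59.4 + 209 = 268.4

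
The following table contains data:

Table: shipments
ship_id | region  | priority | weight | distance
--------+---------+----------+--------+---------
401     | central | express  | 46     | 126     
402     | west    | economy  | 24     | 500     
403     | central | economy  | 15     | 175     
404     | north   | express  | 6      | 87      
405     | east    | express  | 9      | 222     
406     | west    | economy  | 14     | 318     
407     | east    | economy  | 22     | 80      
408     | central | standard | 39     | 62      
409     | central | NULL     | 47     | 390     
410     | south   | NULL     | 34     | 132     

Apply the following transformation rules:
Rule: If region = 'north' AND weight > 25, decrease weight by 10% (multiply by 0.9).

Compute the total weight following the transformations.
256

Step 1: Find records where region = 'north' AND weight > 25
Step 2: 0 records match, summing to 0
Step 3: After multiplier: 0 × 0.9 = 0.0
Step 4: Unaffected records sum: 256
Step 5: Final sum = 0.0 + 256 = 256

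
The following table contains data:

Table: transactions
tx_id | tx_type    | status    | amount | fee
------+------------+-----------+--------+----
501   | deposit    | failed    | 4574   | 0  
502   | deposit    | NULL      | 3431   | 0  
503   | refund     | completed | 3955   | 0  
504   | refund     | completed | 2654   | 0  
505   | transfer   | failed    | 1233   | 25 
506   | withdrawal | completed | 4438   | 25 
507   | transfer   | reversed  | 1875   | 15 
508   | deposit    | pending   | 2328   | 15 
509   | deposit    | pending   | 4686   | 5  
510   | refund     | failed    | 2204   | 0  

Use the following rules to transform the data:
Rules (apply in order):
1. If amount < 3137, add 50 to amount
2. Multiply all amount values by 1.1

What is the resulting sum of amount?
34790.8

Step 1: Apply Rule 1 - Add 50 to records with amount < 3137
  - 5 records affected: 10294 + (5 × 50) = 10544
  - Unaffected records: 21084
  - Sum after Rule 1: 31628
Step 2: Apply Rule 2 - Multiply all by 1.1
  - 31628 × 1.1 = 34790.8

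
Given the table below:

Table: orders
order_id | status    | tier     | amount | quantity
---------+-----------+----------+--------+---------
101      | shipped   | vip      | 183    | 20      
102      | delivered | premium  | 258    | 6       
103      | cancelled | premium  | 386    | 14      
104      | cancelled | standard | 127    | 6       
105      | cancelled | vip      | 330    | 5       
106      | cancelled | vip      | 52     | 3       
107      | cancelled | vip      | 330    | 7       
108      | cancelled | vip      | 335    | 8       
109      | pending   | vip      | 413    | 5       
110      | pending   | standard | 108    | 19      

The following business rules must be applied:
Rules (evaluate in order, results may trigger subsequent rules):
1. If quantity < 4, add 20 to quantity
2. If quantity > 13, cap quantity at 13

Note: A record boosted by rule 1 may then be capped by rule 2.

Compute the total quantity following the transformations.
89

Step 1: Apply rule 1 to records with quantity < 4
  - 1 records get bonus of 20
  - Of these, 1 records then exceed 13 and get capped
Step 2: Apply rule 2 to records with quantity > 13
  - 3 records (original) are capped
Step 3: Calculate final sum = 89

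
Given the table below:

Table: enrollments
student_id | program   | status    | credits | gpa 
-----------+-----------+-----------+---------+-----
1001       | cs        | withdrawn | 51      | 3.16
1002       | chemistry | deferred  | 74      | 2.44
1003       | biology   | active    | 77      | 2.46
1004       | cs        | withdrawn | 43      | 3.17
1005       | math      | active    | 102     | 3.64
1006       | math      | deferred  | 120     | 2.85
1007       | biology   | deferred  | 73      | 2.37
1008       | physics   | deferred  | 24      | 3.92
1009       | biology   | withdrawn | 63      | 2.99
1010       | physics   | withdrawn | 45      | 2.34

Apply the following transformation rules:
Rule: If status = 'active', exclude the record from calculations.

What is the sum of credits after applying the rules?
493

Step 1: Identify records where status = 'active'
Step 2: The excluded records sum to 179
Step 3: Original total credits = 672
Step 4: Remaining total = 672 - 179 = 493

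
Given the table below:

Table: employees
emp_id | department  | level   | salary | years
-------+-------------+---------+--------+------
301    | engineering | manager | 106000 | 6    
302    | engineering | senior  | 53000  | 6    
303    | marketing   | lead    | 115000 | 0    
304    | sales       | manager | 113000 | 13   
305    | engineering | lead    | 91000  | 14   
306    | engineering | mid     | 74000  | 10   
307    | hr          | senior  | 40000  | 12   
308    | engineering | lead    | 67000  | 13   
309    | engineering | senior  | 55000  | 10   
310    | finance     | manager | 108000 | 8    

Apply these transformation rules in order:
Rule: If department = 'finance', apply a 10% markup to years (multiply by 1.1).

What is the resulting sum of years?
92.8

Step 1: Records with department = 'finance' have total years = 8
Step 2: Apply multiplier: 8 × 1.1 = 8.8
Step 3: Other records total: 84
Step 4: Final sum = 8.8 + 84 = 92.8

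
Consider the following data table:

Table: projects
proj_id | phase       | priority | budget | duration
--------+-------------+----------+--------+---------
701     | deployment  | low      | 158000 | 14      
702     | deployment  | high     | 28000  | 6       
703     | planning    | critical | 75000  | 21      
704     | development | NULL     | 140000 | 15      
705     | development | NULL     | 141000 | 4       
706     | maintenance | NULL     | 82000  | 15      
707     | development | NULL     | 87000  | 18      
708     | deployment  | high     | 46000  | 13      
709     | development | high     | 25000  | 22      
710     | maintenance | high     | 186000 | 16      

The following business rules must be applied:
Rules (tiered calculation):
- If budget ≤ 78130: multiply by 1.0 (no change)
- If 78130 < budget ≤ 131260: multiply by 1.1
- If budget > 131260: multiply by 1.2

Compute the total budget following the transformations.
1109900.0

Step 1: Tier 1 (budget ≤ 78130): 4 records, sum = 174000 × 1.0 = 174000.0
Step 2: Tier 2 (78130 < budget ≤ 131260): 2 records, sum = 169000 × 1.1 = 185900.0
Step 3: Tier 3 (budget > 131260): 4 records, sum = 625000 × 1.2 = 750000.0
Step 4: Final sum = 174000.0 + 185900.0 + 750000.0 = 1109900.0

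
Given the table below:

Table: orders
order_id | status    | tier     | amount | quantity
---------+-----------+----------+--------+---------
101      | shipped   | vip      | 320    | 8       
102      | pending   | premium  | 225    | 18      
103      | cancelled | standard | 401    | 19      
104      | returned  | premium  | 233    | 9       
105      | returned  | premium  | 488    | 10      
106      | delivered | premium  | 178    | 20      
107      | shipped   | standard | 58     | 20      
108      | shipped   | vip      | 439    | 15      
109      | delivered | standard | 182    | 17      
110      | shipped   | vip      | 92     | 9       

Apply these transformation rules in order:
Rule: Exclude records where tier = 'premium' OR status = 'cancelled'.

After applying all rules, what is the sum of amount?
1091

Step 1: Find records where tier = 'premium' OR status = 'cancelled'
Step 2: 5 records match, summing to 1525
Step 3: Original sum: 2616
Step 4: Remaining sum = 2616 - 1525 = 1091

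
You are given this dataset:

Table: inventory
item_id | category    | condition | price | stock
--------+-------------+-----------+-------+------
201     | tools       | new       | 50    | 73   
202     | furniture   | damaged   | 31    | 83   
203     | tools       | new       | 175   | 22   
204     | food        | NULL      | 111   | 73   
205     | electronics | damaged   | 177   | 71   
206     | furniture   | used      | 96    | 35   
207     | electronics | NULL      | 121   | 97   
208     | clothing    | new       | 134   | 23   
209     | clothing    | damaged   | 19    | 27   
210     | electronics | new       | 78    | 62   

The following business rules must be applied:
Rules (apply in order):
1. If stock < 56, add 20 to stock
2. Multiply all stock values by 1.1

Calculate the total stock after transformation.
710.6

Step 1: Apply Rule 1 - Add 20 to records with stock < 56
  - 4 records affected: 107 + (4 × 20) = 187
  - Unaffected records: 459
  - Sum after Rule 1: 646
Step 2: Apply Rule 2 - Multiply all by 1.1
  - 646 × 1.1 = 710.6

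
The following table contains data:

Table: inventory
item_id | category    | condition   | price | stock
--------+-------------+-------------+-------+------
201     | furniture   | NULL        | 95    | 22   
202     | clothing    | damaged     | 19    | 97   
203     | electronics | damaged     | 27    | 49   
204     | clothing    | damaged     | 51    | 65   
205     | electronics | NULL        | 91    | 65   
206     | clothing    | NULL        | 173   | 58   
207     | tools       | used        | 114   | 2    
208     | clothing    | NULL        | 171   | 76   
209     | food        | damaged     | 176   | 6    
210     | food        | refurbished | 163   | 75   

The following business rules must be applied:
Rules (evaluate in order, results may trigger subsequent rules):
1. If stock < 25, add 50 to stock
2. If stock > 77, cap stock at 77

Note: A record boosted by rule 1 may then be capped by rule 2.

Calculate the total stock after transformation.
645

Step 1: Apply rule 1 to records with stock < 25
  - 3 records get bonus of 50
  - Of these, 0 records then exceed 77 and get capped
Step 2: Apply rule 2 to records with stock > 77
  - 1 records (original) are capped
Step 3: Calculate final sum = 645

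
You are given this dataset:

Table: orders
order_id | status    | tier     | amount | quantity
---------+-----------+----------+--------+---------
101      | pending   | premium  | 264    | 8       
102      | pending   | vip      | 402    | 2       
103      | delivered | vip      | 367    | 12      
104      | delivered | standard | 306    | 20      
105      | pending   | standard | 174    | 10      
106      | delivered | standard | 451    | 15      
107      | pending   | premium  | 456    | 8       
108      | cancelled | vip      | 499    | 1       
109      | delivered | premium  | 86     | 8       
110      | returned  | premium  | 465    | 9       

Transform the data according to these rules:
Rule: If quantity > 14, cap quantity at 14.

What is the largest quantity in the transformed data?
14

Step 1: Original maximum quantity = 20
Step 2: Apply cap at 14
Step 3: 2 records had quantity > 14 and were capped
Step 4: Maximum after transformation = 14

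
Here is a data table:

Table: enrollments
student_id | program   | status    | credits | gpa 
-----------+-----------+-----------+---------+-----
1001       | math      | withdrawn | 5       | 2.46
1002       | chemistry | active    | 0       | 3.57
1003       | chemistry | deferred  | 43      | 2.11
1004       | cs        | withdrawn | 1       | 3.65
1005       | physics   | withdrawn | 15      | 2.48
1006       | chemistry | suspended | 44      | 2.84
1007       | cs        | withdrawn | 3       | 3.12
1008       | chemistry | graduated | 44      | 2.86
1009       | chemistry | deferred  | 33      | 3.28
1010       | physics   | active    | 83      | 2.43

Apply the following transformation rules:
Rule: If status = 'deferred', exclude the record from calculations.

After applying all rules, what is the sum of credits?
195

Step 1: Identify records where status = 'deferred'
Step 2: The excluded records sum to 76
Step 3: Original total credits = 271
Step 4: Remaining total = 271 - 76 = 195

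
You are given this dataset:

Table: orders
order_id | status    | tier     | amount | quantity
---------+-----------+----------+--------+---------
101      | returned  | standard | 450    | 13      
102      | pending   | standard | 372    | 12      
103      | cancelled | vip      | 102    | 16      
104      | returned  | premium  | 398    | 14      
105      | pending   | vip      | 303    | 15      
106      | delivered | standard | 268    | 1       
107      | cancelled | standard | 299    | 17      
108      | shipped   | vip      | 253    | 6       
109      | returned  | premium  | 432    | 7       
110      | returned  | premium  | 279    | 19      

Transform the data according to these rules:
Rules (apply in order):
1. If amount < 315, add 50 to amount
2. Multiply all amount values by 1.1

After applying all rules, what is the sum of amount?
3801.6

Step 1: Apply Rule 1 - Add 50 to records with amount < 315
  - 6 records affected: 1504 + (6 × 50) = 1804
  - Unaffected records: 1652
  - Sum after Rule 1: 3456
Step 2: Apply Rule 2 - Multiply all by 1.1
  - 3456 × 1.1 = 3801.6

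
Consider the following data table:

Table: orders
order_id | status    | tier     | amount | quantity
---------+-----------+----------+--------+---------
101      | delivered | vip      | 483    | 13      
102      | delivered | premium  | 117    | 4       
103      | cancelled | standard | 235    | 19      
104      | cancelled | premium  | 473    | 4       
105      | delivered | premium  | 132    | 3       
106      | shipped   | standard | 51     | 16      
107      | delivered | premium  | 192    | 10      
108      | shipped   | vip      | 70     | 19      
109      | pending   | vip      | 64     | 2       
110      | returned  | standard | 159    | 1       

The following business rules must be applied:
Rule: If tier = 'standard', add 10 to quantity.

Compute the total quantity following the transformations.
121

Step 1: Count records where tier = 'standard': 3
Step 2: Total bonus added: 3 × 10 = 30
Step 3: Original sum of quantity: 91
Step 4: Final sum = 91 + 30 = 121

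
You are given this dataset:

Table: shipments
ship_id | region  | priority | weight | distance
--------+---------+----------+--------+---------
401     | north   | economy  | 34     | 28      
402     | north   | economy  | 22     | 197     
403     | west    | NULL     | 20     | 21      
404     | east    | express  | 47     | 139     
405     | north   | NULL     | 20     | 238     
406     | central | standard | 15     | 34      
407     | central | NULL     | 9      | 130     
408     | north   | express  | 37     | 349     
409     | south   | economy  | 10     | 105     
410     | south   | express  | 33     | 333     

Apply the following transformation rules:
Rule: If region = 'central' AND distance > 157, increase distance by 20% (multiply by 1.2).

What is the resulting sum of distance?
1574

Step 1: Find records where region = 'central' AND distance > 157
Step 2: 0 records match, summing to 0
Step 3: After multiplier: 0 × 1.2 = 0.0
Step 4: Unaffected records sum: 1574
Step 5: Final sum = 0.0 + 1574 = 1574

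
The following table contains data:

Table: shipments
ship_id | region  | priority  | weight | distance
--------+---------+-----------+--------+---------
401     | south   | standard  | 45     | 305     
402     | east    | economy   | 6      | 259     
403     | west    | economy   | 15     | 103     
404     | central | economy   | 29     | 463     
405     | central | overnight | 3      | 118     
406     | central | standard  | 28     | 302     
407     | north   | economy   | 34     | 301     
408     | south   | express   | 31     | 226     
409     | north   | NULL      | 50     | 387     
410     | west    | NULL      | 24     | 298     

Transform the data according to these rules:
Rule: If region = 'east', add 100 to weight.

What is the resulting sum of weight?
365

Step 1: Count records where region = 'east': 1
Step 2: Total bonus added: 1 × 100 = 100
Step 3: Original sum of weight: 265
Step 4: Final sum = 265 + 100 = 365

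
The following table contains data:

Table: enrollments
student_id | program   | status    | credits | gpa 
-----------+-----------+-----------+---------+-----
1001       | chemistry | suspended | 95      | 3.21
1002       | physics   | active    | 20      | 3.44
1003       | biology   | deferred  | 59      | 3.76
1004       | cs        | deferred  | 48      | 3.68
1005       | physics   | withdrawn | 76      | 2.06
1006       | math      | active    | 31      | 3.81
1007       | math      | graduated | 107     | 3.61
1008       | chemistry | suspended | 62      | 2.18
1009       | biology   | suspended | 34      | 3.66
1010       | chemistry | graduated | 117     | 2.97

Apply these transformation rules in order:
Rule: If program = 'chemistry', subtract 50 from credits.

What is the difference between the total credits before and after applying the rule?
150

Step 1: Original sum of credits = 649
Step 2: 3 records have program = 'chemistry'
Step 3: Each affected record changes by -50
Step 4: Total change = 3 × -50 = -150
Step 5: New sum = 649 + -150 = 499
Step 6: Difference = |499 - 649| = 150
        (Sum decreased by 150)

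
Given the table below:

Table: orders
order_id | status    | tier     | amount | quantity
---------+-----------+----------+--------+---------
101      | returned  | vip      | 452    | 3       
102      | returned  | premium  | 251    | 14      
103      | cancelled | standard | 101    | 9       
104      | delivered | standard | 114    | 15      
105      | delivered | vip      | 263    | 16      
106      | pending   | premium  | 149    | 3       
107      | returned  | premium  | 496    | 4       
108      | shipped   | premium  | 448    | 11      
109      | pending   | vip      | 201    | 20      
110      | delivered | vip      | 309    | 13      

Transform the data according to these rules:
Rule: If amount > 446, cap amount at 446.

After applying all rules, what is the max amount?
446

Step 1: Original maximum amount = 496
Step 2: Apply cap at 446
Step 3: 3 records had amount > 446 and were capped
Step 4: Maximum after transformation = 446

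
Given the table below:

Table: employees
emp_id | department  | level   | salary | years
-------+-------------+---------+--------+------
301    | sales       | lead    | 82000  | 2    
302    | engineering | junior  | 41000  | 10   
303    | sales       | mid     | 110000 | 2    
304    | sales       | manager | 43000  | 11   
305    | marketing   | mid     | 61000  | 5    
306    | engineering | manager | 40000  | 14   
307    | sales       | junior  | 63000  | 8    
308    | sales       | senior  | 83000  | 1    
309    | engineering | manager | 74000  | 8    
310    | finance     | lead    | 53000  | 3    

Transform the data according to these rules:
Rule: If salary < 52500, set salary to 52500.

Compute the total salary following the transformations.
683500

Step 1: 3 records have salary < 52500
Step 2: These records originally summed to 124000
Step 3: After setting to minimum: 3 × 52500 = 157500
Step 4: Unaffected records sum: 526000
Step 5: Final sum = 157500 + 526000 = 683500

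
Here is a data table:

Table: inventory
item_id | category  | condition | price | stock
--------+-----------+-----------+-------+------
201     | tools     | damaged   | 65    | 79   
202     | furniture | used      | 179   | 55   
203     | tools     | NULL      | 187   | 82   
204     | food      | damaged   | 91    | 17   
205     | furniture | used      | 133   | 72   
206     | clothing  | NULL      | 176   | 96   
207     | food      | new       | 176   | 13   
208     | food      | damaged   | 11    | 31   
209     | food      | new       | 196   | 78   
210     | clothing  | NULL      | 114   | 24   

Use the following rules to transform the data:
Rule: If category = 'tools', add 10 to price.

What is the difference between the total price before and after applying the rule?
20

Step 1: Original sum of price = 1328
Step 2: 2 records have category = 'tools'
Step 3: Each affected record changes by 10
Step 4: Total change = 2 × 10 = 20
Step 5: New sum = 1328 + 20 = 1348
Step 6: Difference = |1348 - 1328| = 20
        (Sum increased by 20)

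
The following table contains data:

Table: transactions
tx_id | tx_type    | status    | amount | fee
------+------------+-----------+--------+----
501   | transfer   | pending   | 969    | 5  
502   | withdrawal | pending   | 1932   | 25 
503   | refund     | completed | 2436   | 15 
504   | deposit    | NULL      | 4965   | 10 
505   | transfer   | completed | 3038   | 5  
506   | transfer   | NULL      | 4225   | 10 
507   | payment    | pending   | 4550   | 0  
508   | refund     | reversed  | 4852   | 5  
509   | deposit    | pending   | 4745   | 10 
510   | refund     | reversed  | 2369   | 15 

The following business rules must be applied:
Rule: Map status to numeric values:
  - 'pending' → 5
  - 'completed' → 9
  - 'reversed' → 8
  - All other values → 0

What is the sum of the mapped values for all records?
54

Step 1: Apply mapping to each record
Step 2: Count by status:
  'pending': 4 records × 5 = 20
  'completed': 2 records × 9 = 18
  'reversed': 2 records × 8 = 16
Step 3: Sum all mapped values = 54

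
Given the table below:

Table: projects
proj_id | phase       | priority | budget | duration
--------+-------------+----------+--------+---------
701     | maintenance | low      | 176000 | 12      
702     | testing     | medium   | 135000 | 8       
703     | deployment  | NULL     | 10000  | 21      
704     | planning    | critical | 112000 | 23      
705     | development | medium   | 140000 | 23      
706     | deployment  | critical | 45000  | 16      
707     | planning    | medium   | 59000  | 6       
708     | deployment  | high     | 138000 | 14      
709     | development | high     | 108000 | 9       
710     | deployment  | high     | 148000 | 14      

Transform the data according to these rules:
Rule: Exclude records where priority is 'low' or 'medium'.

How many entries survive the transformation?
6

Step 1: Count records to exclude
  - 1 (low) + 3 (medium) = 4 records
Step 2: Total records: 10
Step 3: Remaining = 10 - 4 = 6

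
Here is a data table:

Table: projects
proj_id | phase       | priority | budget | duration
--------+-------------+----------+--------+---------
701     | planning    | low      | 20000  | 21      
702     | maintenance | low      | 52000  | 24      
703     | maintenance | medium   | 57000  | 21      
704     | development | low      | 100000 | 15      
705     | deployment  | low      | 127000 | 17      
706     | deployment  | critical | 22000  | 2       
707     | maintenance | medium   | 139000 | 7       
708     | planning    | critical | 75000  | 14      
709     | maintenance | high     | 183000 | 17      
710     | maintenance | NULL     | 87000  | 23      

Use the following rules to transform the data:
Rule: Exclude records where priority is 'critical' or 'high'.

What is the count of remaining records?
7

Step 1: Count records to exclude
  - 2 (critical) + 1 (high) = 3 records
Step 2: Total records: 10
Step 3: Remaining = 10 - 3 = 7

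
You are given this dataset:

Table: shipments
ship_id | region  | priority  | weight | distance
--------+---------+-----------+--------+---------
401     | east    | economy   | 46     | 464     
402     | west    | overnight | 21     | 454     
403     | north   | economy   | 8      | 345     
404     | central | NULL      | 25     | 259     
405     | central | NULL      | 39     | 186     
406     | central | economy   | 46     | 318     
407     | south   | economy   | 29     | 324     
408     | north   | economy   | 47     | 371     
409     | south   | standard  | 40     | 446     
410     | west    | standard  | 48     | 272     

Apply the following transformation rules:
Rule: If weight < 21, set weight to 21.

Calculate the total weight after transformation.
362

Step 1: 1 records have weight < 21
Step 2: These records originally summed to 8
Step 3: After setting to minimum: 1 × 21 = 21
Step 4: Unaffected records sum: 341
Step 5: Final sum = 21 + 341 = 362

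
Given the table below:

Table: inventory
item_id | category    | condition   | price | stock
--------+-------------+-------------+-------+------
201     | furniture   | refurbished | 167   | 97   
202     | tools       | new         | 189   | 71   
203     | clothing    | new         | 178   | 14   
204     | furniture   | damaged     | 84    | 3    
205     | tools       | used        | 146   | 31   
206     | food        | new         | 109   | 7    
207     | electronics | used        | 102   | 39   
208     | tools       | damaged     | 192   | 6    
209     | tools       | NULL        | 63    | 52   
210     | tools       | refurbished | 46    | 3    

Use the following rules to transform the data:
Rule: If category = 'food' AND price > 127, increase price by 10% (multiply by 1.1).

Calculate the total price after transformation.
1276

Step 1: Find records where category = 'food' AND price > 127
Step 2: 0 records match, summing to 0
Step 3: After multiplier: 0 × 1.1 = 0.0
Step 4: Unaffected records sum: 1276
Step 5: Final sum = 0.0 + 1276 = 1276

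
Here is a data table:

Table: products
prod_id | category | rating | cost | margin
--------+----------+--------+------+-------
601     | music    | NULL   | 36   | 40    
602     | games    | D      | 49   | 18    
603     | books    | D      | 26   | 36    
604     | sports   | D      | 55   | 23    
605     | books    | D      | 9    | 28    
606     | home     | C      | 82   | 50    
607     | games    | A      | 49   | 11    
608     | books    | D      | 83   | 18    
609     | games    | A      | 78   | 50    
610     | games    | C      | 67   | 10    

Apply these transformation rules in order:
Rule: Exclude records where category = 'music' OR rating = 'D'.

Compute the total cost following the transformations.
276

Step 1: Find records where category = 'music' OR rating = 'D'
Step 2: 6 records match, summing to 258
Step 3: Original sum: 534
Step 4: Remaining sum = 534 - 258 = 276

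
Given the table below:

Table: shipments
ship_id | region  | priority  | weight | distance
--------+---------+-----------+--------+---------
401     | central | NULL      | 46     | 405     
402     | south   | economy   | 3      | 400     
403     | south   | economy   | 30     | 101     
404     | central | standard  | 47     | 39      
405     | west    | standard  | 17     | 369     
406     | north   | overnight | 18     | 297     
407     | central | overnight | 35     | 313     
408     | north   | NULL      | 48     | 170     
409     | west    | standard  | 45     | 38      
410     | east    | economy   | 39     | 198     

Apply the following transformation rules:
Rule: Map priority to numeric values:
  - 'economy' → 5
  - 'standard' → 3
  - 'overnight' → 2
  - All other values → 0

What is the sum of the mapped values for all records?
28

Step 1: Apply mapping to each record
Step 2: Count by status:
  'economy': 3 records × 5 = 15
  'standard': 3 records × 3 = 9
  'overnight': 2 records × 2 = 4
Step 3: Sum all mapped values = 28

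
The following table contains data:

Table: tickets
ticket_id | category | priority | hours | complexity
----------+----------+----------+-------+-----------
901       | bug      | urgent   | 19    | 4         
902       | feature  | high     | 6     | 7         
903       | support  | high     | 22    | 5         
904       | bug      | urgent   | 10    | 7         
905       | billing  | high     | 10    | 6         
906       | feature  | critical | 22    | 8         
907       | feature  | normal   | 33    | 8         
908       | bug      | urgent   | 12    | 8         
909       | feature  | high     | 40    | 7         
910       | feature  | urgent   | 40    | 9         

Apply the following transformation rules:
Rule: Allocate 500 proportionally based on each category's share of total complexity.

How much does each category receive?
billing: 43.48, bug: 137.68, feature: 282.61, support: 36.23

Step 1: Calculate total complexity = 69
Step 2: Calculate each category's proportion:
  billing: 6/69 = 8.70% → 43.48
  bug: 19/69 = 27.54% → 137.68
  feature: 39/69 = 56.52% → 282.61
  support: 5/69 = 7.25% → 36.23
Step 3: Verify: sum of allocations ≈ 500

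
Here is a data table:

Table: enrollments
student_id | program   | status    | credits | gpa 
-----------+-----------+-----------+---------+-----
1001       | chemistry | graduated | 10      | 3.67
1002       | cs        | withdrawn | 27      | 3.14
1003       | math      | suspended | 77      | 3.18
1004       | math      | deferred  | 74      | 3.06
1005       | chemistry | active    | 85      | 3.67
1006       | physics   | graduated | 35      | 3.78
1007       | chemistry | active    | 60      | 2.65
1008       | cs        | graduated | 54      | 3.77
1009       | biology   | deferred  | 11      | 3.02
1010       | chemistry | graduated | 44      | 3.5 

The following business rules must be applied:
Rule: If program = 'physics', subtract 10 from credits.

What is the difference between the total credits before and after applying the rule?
10

Step 1: Original sum of credits = 477
Step 2: 1 records have program = 'physics'
Step 3: Each affected record changes by -10
Step 4: Total change = 1 × -10 = -10
Step 5: New sum = 477 + -10 = 467
Step 6: Difference = |467 - 477| = 10
        (Sum decreased by 10)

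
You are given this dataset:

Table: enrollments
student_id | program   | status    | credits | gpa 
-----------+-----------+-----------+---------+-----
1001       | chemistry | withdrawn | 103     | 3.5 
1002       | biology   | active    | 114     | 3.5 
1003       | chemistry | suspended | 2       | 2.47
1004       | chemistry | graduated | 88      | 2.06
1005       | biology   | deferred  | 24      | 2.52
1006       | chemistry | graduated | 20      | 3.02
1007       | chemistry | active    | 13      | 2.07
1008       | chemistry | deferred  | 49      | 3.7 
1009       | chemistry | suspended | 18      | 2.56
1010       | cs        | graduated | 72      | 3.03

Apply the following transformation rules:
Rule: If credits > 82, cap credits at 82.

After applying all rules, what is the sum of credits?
444

Step 1: 3 records have credits > 82
Step 2: These records originally summed to 305
Step 3: After capping: 3 × 82 = 246
Step 4: Unaffected records sum: 198
Step 5: Final sum = 246 + 198 = 444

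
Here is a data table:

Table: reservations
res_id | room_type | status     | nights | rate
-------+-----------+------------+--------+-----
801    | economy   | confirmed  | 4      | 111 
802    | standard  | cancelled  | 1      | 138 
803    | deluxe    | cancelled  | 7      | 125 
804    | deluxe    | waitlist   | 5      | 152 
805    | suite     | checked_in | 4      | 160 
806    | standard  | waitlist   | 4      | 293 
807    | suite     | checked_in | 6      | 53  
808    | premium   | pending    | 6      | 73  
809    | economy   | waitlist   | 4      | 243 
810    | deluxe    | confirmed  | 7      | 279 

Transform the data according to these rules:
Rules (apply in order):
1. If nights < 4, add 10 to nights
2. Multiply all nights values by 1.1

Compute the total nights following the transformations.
63.8

Step 1: Apply Rule 1 - Add 10 to records with nights < 4
  - 1 records affected: 1 + (1 × 10) = 11
  - Unaffected records: 47
  - Sum after Rule 1: 58
Step 2: Apply Rule 2 - Multiply all by 1.1
  - 58 × 1.1 = 63.8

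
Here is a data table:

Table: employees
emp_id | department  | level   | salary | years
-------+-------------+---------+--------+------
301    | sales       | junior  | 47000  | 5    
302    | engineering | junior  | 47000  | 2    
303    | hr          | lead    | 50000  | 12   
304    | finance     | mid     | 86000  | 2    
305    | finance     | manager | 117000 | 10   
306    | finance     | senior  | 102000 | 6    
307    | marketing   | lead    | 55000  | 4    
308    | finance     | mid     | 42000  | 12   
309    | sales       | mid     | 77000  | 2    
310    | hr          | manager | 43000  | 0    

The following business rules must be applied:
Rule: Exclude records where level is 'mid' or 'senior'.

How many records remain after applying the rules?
6

Step 1: Count records to exclude
  - 3 (mid) + 1 (senior) = 4 records
Step 2: Total records: 10
Step 3: Remaining = 10 - 4 = 6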